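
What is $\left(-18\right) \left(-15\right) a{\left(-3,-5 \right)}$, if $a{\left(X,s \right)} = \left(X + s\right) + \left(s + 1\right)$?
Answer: $-3240$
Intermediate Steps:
$a{\left(X,s \right)} = 1 + X + 2 s$ ($a{\left(X,s \right)} = \left(X + s\right) + \left(1 + s\right) = 1 + X + 2 s$)
$\left(-18\right) \left(-15\right) a{\left(-3,-5 \right)} = \left(-18\right) \left(-15\right) \left(1 - 3 + 2 \left(-5\right)\right) = 270 \left(1 - 3 - 10\right) = 270 \left(-12\right) = -3240$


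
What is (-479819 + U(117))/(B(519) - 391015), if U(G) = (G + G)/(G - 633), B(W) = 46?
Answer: 41264473/33623334 ≈ 1.2273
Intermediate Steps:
U(G) = 2*G/(-633 + G) (U(G) = (2*G)/(-633 + G) = 2*G/(-633 + G))
(-479819 + U(117))/(B(519) - 391015) = (-479819 + 2*117/(-633 + 117))/(46 - 391015) = (-479819 + 2*117/(-516))/(-390969) = (-479819 + 2*117*(-1/516))*(-1/390969) = (-479819 - 39/86)*(-1/390969) = -41264473/86*(-1/390969) = 41264473/33623334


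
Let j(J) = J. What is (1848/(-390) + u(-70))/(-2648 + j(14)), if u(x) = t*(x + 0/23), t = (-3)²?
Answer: 20629/85605 ≈ 0.24098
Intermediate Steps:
t = 9
u(x) = 9*x (u(x) = 9*(x + 0/23) = 9*(x + 0*(1/23)) = 9*(x + 0) = 9*x)
(1848/(-390) + u(-70))/(-2648 + j(14)) = (1848/(-390) + 9*(-70))/(-2648 + 14) = (1848*(-1/390) - 630)/(-2634) = (-308/65 - 630)*(-1/2634) = -41258/65*(-1/2634) = 20629/85605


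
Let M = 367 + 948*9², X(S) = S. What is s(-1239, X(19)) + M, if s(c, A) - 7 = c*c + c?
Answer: 1611044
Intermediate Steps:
s(c, A) = 7 + c + c² (s(c, A) = 7 + (c*c + c) = 7 + (c² + c) = 7 + (c + c²) = 7 + c + c²)
M = 77155 (M = 367 + 948*81 = 367 + 76788 = 77155)
s(-1239, X(19)) + M = (7 - 1239 + (-1239)²) + 77155 = (7 - 1239 + 1535121) + 77155 = 1533889 + 77155 = 1611044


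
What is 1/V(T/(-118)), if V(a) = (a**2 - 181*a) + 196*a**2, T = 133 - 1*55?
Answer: 3481/716118 ≈ 0.0048609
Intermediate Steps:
T = 78 (T = 133 - 55 = 78)
V(a) = -181*a + 197*a**2
1/V(T/(-118)) = 1/((78/(-118))*(-181 + 197*(78/(-118)))) = 1/((78*(-1/118))*(-181 + 197*(78*(-1/118)))) = 1/(-39*(-181 + 197*(-39/59))/59) = 1/(-39*(-181 - 7683/59)/59) = 1/(-39/59*(-18362/59)) = 1/(716118/3481) = 3481/716118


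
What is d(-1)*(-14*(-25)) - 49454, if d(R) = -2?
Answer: -50154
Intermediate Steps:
d(-1)*(-14*(-25)) - 49454 = -(-28)*(-25) - 49454 = -2*350 - 49454 = -700 - 49454 = -50154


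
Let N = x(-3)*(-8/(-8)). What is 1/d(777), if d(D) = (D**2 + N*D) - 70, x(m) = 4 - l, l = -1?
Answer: 1/607544 ≈ 1.6460e-6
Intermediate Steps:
x(m) = 5 (x(m) = 4 - 1*(-1) = 4 + 1 = 5)
N = 5 (N = 5*(-8/(-8)) = 5*(-8*(-1/8)) = 5*1 = 5)
d(D) = -70 + D**2 + 5*D (d(D) = (D**2 + 5*D) - 70 = -70 + D**2 + 5*D)
1/d(777) = 1/(-70 + 777**2 + 5*777) = 1/(-70 + 603729 + 3885) = 1/607544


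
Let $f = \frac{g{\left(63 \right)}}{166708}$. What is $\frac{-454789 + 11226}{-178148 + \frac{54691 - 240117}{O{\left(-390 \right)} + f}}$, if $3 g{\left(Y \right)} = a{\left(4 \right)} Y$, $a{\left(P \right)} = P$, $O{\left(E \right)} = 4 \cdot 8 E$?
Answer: $\frac{230709952569657}{92652202225570} \approx 2.4901$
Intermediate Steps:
$O{\left(E \right)} = 32 E$
$g{\left(Y \right)} = \frac{4 Y}{3}$
$f = \frac{21}{41677}$ ($f = \frac{\frac{4}{3} \cdot 63}{166708} = 84 \cdot \frac{1}{166708} = \frac{21}{41677} \approx 0.00050388$)
$\frac{-454789 + 11226}{-178148 + \frac{54691 - 240117}{O{\left(-390 \right)} + f}} = \frac{-454789 + 11226}{-178148 + \frac{54691 - 240117}{32 \left(-390\right) + \frac{21}{41677}}} = - \frac{443563}{-178148 - \frac{185426}{-12480 + \frac{21}{41677}}} = - \frac{443563}{-178148 - \frac{185426}{- \frac{520128939}{41677}}} = - \frac{443563}{-178148 - - \frac{7727999402}{520128939}} = - \frac{443563}{-178148 + \frac{7727999402}{520128939}} = - \frac{443563}{- \frac{92652202225570}{520128939}} = \left(-443563\right) \left(- \frac{520128939}{92652202225570}\right) = \frac{230709952569657}{92652202225570}$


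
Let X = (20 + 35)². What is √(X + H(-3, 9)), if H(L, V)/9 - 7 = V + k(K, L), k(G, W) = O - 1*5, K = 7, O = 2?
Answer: √3142 ≈ 56.054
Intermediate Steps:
k(G, W) = -3 (k(G, W) = 2 - 1*5 = 2 - 5 = -3)
H(L, V) = 36 + 9*V (H(L, V) = 63 + 9*(V - 3) = 63 + 9*(-3 + V) = 63 + (-27 + 9*V) = 36 + 9*V)
X = 3025 (X = 55² = 3025)
√(X + H(-3, 9)) = √(3025 + (36 + 9*9)) = √(3025 + (36 + 81)) = √(3025 + 117) = √3142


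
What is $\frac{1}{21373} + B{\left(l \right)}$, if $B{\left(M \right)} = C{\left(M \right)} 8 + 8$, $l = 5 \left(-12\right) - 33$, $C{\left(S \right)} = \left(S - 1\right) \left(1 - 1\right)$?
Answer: $\frac{170985}{21373} \approx 8.0$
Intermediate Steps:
$C{\left(S \right)} = 0$ ($C{\left(S \right)} = \left(-1 + S\right) 0 = 0$)
$l = -93$ ($l = -60 - 33 = -93$)
$B{\left(M \right)} = 8$ ($B{\left(M \right)} = 0 \cdot 8 + 8 = 0 + 8 = 8$)
$\frac{1}{21373} + B{\left(l \right)} = \frac{1}{21373} + 8 = \frac{170985}{21373}$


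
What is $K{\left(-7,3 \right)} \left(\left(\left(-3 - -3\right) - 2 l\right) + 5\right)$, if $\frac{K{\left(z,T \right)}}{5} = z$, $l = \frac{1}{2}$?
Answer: $-140$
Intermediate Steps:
$l = \frac{1}{2} \approx 0.5$
$K{\left(z,T \right)} = 5 z$
$K{\left(-7,3 \right)} \left(\left(\left(-3 - -3\right) - 2 l\right) + 5\right) = 5 \left(-7\right) \left(\left(\left(-3 - -3\right) - 1\right) + 5\right) = - 35 \left(\left(\left(-3 + 3\right) - 1\right) + 5\right) = - 35 \left(\left(0 - 1\right) + 5\right) = - 35 \left(-1 + 5\right) = \left(-35\right) 4 = -140$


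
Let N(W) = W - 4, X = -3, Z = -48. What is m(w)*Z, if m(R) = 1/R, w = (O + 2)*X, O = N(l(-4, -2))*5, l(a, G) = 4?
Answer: 8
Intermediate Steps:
N(W) = -4 + W
O = 0 (O = (-4 + 4)*5 = 0*5 = 0)
w = -6 (w = (0 + 2)*(-3) = 2*(-3) = -6)
m(w)*Z = -48/(-6) = -1/6*(-48) = 8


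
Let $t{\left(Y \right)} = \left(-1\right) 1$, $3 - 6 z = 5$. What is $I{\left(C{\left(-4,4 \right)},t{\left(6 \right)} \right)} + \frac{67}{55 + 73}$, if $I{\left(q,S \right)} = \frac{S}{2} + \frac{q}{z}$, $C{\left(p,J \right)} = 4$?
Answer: $- \frac{1533}{128} \approx -11.977$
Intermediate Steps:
$z = - \frac{1}{3}$ ($z = \frac{1}{2} - \frac{5}{6} = - \frac{1}{3} \approx -0.33333$)
$t{\left(Y \right)} = -1$
$I{\left(q,S \right)} = \frac{S}{2} - 3 q$ ($I{\left(q,S \right)} = \frac{S}{2} + \frac{q}{- \frac{1}{3}} = S \frac{1}{2} + q \left(-3\right) = \frac{S}{2} - 3 q$)
$I{\left(C{\left(-4,4 \right)},t{\left(6 \right)} \right)} + \frac{67}{55 + 73} = \left(\frac{1}{2} \left(-1\right) - 12\right) + \frac{67}{55 + 73} = \left(- \frac{1}{2} - 12\right) + \frac{67}{128} = - \frac{25}{2} + 67 \cdot \frac{1}{128} = - \frac{25}{2} + \frac{67}{128} = - \frac{1533}{128}$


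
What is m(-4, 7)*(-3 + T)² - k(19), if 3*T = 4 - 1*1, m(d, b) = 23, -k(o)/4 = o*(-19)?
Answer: -1352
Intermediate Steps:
k(o) = 76*o (k(o) = -4*o*(-19) = -(-76)*o = 76*o)
T = 1 (T = (4 - 1*1)/3 = (4 - 1)/3 = (⅓)*3 = 1)
m(-4, 7)*(-3 + T)² - k(19) = 23*(-3 + 1)² - 76*19 = 23*(-2)² - 1*1444 = 23*4 - 1444 = 92 - 1444 = -1352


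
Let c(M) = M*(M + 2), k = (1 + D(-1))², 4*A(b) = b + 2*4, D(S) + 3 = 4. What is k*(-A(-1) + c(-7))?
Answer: 133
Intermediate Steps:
D(S) = 1 (D(S) = -3 + 4 = 1)
A(b) = 2 + b/4 (A(b) = (b + 2*4)/4 = (b + 8)/4 = (8 + b)/4 = 2 + b/4)
k = 4 (k = (1 + 1)² = 2² = 4)
c(M) = M*(2 + M)
k*(-A(-1) + c(-7)) = 4*(-(2 + (¼)*(-1)) - 7*(2 - 7)) = 4*(-(2 - ¼) - 7*(-5)) = 4*(-1*7/4 + 35) = 4*(-7/4 + 35) = 4*(133/4) = 133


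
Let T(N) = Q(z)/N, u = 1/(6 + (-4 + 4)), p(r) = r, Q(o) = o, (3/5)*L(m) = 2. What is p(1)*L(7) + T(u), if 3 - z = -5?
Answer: 154/3 ≈ 51.333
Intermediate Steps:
L(m) = 10/3 (L(m) = (5/3)*2 = 10/3)
z = 8 (z = 3 - 1*(-5) = 3 + 5 = 8)
u = 1/6 (u = 1/(6 + 0) = 1/6 ≈ 0.16667)
T(N) = 8/N
p(1)*L(7) + T(u) = 1*(10/3) + 8/(1/6) = 10/3 + 8*6 = 10/3 + 48 = 154/3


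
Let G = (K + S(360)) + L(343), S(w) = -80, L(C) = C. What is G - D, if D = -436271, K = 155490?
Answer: 592024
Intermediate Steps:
G = 155753 (G = (155490 - 80) + 343 = 155410 + 343 = 155753)
G - D = 155753 - 1*(-436271) = 155753 + 436271 = 592024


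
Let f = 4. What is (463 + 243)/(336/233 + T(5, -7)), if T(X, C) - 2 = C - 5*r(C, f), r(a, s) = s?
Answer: -164498/5489 ≈ -29.969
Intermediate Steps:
T(X, C) = -18 + C (T(X, C) = 2 + (C - 5*4) = 2 + (C - 20) = 2 + (-20 + C) = -18 + C)
(463 + 243)/(336/233 + T(5, -7)) = (463 + 243)/(336/233 + (-18 - 7)) = 706/(336*(1/233) - 25) = 706/(336/233 - 25) = 706/(-5489/233) = 706*(-233/5489) = -164498/5489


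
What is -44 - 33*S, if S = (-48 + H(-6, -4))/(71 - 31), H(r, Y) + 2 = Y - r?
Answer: -22/5 ≈ -4.4000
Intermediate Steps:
H(r, Y) = -2 + Y - r (H(r, Y) = -2 + (Y - r) = -2 + Y - r)
S = -6/5 (S = (-48 + (-2 - 4 - 1*(-6)))/(71 - 31) = (-48 + (-2 - 4 + 6))/40 = (-48 + 0)*(1/40) = -48*1/40 = -6/5 ≈ -1.2000)
-44 - 33*S = -44 - 33*(-6/5) = -44 + 198/5 = -22/5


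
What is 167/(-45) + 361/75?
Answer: 248/225 ≈ 1.1022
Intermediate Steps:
167/(-45) + 361/75 = 167*(-1/45) + 361*(1/75) = -167/45 + 361/75 = 248/225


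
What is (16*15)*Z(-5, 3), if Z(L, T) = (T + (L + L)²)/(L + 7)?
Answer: 12360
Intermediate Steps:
Z(L, T) = (T + 4*L²)/(7 + L) (Z(L, T) = (T + (2*L)²)/(7 + L) = (T + 4*L²)/(7 + L))
(16*15)*Z(-5, 3) = (16*15)*((3 + 4*(-5)²)/(7 - 5)) = 240*((3 + 4*25)/2) = 240*((3 + 100)/2) = 240*((½)*103) = 240*(103/2) = 12360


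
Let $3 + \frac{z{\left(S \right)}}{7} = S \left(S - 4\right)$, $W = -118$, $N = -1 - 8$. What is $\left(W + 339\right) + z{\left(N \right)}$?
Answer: $1019$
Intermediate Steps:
$N = -9$
$z{\left(S \right)} = -21 + 7 S \left(-4 + S\right)$ ($z{\left(S \right)} = -21 + 7 S \left(S - 4\right) = -21 + 7 S \left(-4 + S\right)$)
$\left(W + 339\right) + z{\left(N \right)} = \left(-118 + 339\right) - \left(-231 - 567\right) = 221 + \left(-21 + 252 + 7 \cdot 81\right) = 221 + \left(-21 + 252 + 567\right) = 221 + 798 = 1019$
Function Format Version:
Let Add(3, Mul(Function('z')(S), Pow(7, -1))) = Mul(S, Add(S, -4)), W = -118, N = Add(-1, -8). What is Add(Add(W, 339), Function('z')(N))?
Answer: 1019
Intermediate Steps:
N = -9
Function('z')(S) = Add(-21, Mul(7, S, Add(-4, S))) (Function('z')(S) = Add(-21, Mul(7, Mul(S, Add(S, -4)))) = Add(-21, Mul(7, Mul(S, Add(-4, S)))) = Add(-21, Mul(7, S, Add(-4, S))))
Add(Add(W, 339), Function('z')(N)) = Add(Add(-118, 339), Add(-21, Mul(-28, -9), Mul(7, Pow(-9, 2)))) = Add(221, Add(-21, 252, Mul(7, 81))) = Add(221, Add(-21, 252, 567)) = Add(221, 798) = 1019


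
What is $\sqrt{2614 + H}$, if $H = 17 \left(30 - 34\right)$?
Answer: $\sqrt{2546} \approx 50.458$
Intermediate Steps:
$H = -68$ ($H = 17 \left(-4\right) = -68$)
$\sqrt{2614 + H} = \sqrt{2614 - 68} = \sqrt{2546}$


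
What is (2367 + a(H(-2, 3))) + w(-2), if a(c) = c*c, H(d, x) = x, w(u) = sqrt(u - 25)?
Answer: 2376 + 3*I*sqrt(3) ≈ 2376.0 + 5.1962*I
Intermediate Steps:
w(u) = sqrt(-25 + u)
a(c) = c**2
(2367 + a(H(-2, 3))) + w(-2) = (2367 + 3**2) + sqrt(-25 - 2) = (2367 + 9) + sqrt(-27) = 2376 + 3*I*sqrt(3)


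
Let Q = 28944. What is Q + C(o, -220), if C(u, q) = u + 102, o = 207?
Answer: 29253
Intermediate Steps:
C(u, q) = 102 + u
Q + C(o, -220) = 28944 + (102 + 207) = 28944 + 309 = 29253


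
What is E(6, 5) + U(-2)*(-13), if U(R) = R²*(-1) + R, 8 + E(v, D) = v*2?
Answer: 82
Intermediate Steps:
E(v, D) = -8 + 2*v (E(v, D) = -8 + v*2 = -8 + 2*v)
U(R) = R - R² (U(R) = -R² + R = R - R²)
E(6, 5) + U(-2)*(-13) = (-8 + 2*6) - 2*(1 - 1*(-2))*(-13) = (-8 + 12) - 2*(1 + 2)*(-13) = 4 - 2*3*(-13) = 4 - 6*(-13) = 4 + 78 = 82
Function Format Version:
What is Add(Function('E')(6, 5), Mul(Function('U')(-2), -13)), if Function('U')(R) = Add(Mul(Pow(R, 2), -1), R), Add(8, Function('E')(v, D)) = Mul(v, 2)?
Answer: 82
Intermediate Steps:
Function('E')(v, D) = Add(-8, Mul(2, v)) (Function('E')(v, D) = Add(-8, Mul(v, 2)) = Add(-8, Mul(2, v)))
Function('U')(R) = Add(R, Mul(-1, Pow(R, 2))) (Function('U')(R) = Add(Mul(-1, Pow(R, 2)), R) = Add(R, Mul(-1, Pow(R, 2))))
Add(Function('E')(6, 5), Mul(Function('U')(-2), -13)) = Add(Add(-8, Mul(2, 6)), Mul(Mul(-2, Add(1, Mul(-1, -2))), -13)) = Add(Add(-8, 12), Mul(Mul(-2, Add(1, 2)), -13)) = Add(4, Mul(Mul(-2, 3), -13)) = Add(4, Mul(-6, -13)) = Add(4, 78) = 82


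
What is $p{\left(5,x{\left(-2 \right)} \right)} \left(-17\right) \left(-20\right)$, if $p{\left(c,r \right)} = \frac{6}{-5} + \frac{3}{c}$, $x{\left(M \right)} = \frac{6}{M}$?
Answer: $-204$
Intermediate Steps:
$p{\left(c,r \right)} = - \frac{6}{5} + \frac{3}{c}$ ($p{\left(c,r \right)} = 6 \left(- \frac{1}{5}\right) + \frac{3}{c} = - \frac{6}{5} + \frac{3}{c}$)
$p{\left(5,x{\left(-2 \right)} \right)} \left(-17\right) \left(-20\right) = \left(- \frac{6}{5} + \frac{3}{5}\right) \left(-17\right) \left(-20\right) = \left(- \frac{3}{5}\right) \left(-17\right) \left(-20\right) = \frac{51}{5} \left(-20\right) = -204$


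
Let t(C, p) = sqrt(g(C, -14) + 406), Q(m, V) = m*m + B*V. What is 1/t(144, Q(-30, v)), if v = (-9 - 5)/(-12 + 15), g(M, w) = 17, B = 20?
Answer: sqrt(47)/141 ≈ 0.048622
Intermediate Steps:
v = -14/3 ≈ -4.6667
Q(m, V) = m**2 + 20*V (Q(m, V) = m*m + 20*V = m**2 + 20*V)
t(C, p) = 3*sqrt(47) (t(C, p) = sqrt(17 + 406) = sqrt(423) = 3*sqrt(47))
1/t(144, Q(-30, v)) = 1/(3*sqrt(47)) = sqrt(47)/141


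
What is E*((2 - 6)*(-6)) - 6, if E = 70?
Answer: 1674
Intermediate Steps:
E*((2 - 6)*(-6)) - 6 = 70*((2 - 6)*(-6)) - 6 = 70*(-4*(-6)) - 6 = 70*24 - 6 = 1680 - 6 = 1674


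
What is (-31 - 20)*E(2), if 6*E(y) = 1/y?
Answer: -17/4 ≈ -4.2500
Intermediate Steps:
E(y) = 1/(6*y)
(-31 - 20)*E(2) = (-31 - 20)*((⅙)/2) = -17/(2*2) = -51*1/12 = -17/4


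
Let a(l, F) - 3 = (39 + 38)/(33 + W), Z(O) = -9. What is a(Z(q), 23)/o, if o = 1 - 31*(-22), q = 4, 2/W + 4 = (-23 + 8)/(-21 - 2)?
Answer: 13414/1704085 ≈ 0.0078717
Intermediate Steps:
W = -46/77 (W = 2/(-4 + (-23 + 8)/(-21 - 2)) = 2/(-4 - 15/(-23)) = 2/(-4 - 15*(-1/23)) = 2/(-4 + 15/23) = 2/(-77/23) = 2*(-23/77) = -46/77 ≈ -0.59740)
a(l, F) = 13414/2495 (a(l, F) = 3 + (39 + 38)/(33 - 46/77) = 3 + 77/(2495/77) = 3 + 77*(77/2495) = 3 + 5929/2495 = 13414/2495)
o = 683 (o = 1 + 682 = 683)
a(Z(q), 23)/o = (13414/2495)/683 = (13414/2495)*(1/683) = 13414/1704085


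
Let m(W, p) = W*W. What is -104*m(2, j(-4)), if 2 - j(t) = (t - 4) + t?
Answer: -416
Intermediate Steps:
j(t) = 6 - 2*t (j(t) = 2 - ((t - 4) + t) = 2 - ((-4 + t) + t) = 2 - (-4 + 2*t) = 2 + (4 - 2*t) = 6 - 2*t)
m(W, p) = W**2
-104*m(2, j(-4)) = -104*2**2 = -104*4 = -416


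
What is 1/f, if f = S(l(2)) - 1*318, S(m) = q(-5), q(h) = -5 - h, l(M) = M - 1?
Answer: -1/318 ≈ -0.0031447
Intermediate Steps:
l(M) = -1 + M
S(m) = 0 (S(m) = -5 - 1*(-5) = -5 + 5 = 0)
f = -318 (f = 0 - 1*318 = 0 - 318 = -318)
1/f = 1/(-318) = -1/318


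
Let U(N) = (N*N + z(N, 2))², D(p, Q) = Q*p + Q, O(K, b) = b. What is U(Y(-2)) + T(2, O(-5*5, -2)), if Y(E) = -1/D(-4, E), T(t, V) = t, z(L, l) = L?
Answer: 2617/1296 ≈ 2.0193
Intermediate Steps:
D(p, Q) = Q + Q*p
Y(E) = 1/(3*E) (Y(E) = -1/(E*(1 - 4)) = -1/(E*(-3)) = -1/((-3*E)) = -(-1)/(3*E) = 1/(3*E))
U(N) = (N + N²)² (U(N) = (N*N + N)² = (N² + N)² = (N + N²)²)
U(Y(-2)) + T(2, O(-5*5, -2)) = ((⅓)/(-2))²*(1 + (⅓)/(-2))² + 2 = ((⅓)*(-½))²*(1 + (⅓)*(-½))² + 2 = (-⅙)²*(1 - ⅙)² + 2 = (⅚)²/36 + 2 = (1/36)*(25/36) + 2 = 25/1296 + 2 = 2617/1296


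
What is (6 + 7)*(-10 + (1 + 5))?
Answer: -52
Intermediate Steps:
(6 + 7)*(-10 + (1 + 5)) = 13*(-10 + 6) = 13*(-4) = -52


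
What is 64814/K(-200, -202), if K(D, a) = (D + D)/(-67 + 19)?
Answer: 194442/25 ≈ 7777.7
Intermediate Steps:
K(D, a) = -D/24 (K(D, a) = (2*D)/(-48) = (2*D)*(-1/48) = -D/24)
64814/K(-200, -202) = 64814/((-1/24*(-200))) = 64814/(25/3) = 64814*(3/25) = 194442/25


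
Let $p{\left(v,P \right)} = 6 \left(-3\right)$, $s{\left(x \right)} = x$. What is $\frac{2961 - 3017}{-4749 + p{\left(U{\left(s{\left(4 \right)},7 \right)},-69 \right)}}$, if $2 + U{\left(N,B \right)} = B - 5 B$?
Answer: $\frac{8}{681} \approx 0.011747$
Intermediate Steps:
$U{\left(N,B \right)} = -2 - 4 B$ ($U{\left(N,B \right)} = -2 + \left(B - 5 B\right) = -2 - 4 B$)
$p{\left(v,P \right)} = -18$
$\frac{2961 - 3017}{-4749 + p{\left(U{\left(s{\left(4 \right)},7 \right)},-69 \right)}} = \frac{2961 - 3017}{-4749 - 18} = - \frac{56}{-4767} = \left(-56\right) \left(- \frac{1}{4767}\right) = \frac{8}{681}$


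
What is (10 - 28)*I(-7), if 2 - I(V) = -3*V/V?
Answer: -90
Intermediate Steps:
I(V) = 5 (I(V) = 2 - (-3)*V/V = 2 - (-3) = 2 - 1*(-3) = 2 + 3 = 5)
(10 - 28)*I(-7) = (10 - 28)*5 = -18*5 = -90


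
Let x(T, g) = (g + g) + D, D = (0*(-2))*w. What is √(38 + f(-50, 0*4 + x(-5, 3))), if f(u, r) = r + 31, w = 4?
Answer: 5*√3 ≈ 8.6602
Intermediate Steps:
D = 0 (D = (0*(-2))*4 = 0*4 = 0)
x(T, g) = 2*g (x(T, g) = (g + g) + 0 = 2*g + 0 = 2*g)
f(u, r) = 31 + r
√(38 + f(-50, 0*4 + x(-5, 3))) = √(38 + (31 + (0*4 + 2*3))) = √(38 + (31 + (0 + 6))) = √(38 + (31 + 6)) = √(38 + 37) = √75 = 5*√3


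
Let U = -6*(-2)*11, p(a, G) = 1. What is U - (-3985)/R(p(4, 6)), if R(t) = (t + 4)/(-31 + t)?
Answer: -23778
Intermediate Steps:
R(t) = (4 + t)/(-31 + t)
U = 132 (U = 12*11 = 132)
U - (-3985)/R(p(4, 6)) = 132 - (-3985)/((4 + 1)/(-31 + 1)) = 132 - (-3985)/(5/(-30)) = 132 - (-3985)/((-1/30*5)) = 132 - (-3985)/(-⅙) = 132 - (-3985)*(-6) = 132 - 1*23910 = 132 - 23910 = -23778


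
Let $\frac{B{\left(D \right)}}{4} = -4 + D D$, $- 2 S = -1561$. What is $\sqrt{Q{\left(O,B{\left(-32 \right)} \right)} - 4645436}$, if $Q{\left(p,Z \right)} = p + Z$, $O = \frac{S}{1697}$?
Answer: $\frac{i \sqrt{53464869825982}}{3394} \approx 2154.4 i$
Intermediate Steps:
$S = \frac{1561}{2}$ ($S = \left(- \frac{1}{2}\right) \left(-1561\right) = \frac{1561}{2} \approx 780.5$)
$B{\left(D \right)} = -16 + 4 D^{2}$ ($B{\left(D \right)} = 4 \left(-4 + D D\right) = 4 \left(-4 + D^{2}\right) = -16 + 4 D^{2}$)
$O = \frac{1561}{3394}$ ($O = \frac{1561}{2 \cdot 1697} = \frac{1561}{2} \cdot \frac{1}{1697} = \frac{1561}{3394} \approx 0.45993$)
$Q{\left(p,Z \right)} = Z + p$
$\sqrt{Q{\left(O,B{\left(-32 \right)} \right)} - 4645436} = \sqrt{\left(\left(-16 + 4 \left(-32\right)^{2}\right) + \frac{1561}{3394}\right) - 4645436} = \sqrt{\left(\left(-16 + 4 \cdot 1024\right) + \frac{1561}{3394}\right) - 4645436} = \sqrt{\left(\left(-16 + 4096\right) + \frac{1561}{3394}\right) - 4645436} = \sqrt{\left(4080 + \frac{1561}{3394}\right) - 4645436} = \sqrt{\frac{13849081}{3394} - 4645436} = \sqrt{- \frac{15752760703}{3394}} = \frac{i \sqrt{53464869825982}}{3394}$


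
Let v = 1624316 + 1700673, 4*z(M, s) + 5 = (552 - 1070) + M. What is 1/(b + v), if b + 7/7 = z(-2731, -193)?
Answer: 2/6648349 ≈ 3.0083e-7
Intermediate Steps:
z(M, s) = -523/4 + M/4 (z(M, s) = -5/4 + ((552 - 1070) + M)/4 = -5/4 + (-518 + M)/4 = -5/4 + (-259/2 + M/4) = -523/4 + M/4)
b = -1629/2 (b = -1 + (-523/4 + (1/4)*(-2731)) = -1 + (-523/4 - 2731/4) = -1 - 1627/2 = -1629/2 ≈ -814.50)
v = 3324989
1/(b + v) = 1/(-1629/2 + 3324989) = 1/(6648349/2) = 2/6648349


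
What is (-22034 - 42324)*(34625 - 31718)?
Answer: -187088706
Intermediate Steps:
(-22034 - 42324)*(34625 - 31718) = -64358*2907 = -187088706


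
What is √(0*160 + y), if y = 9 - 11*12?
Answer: I*√123 ≈ 11.091*I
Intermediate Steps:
y = -123 (y = 9 - 132 = -123)
√(0*160 + y) = √(0*160 - 123) = √(0 - 123) = √(-123) = I*√123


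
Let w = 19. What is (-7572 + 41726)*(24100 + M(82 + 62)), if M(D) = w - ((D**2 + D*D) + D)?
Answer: -597592538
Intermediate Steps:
M(D) = 19 - D - 2*D**2 (M(D) = 19 - ((D**2 + D*D) + D) = 19 - ((D**2 + D**2) + D) = 19 - (2*D**2 + D) = 19 - (D + 2*D**2) = 19 + (-D - 2*D**2) = 19 - D - 2*D**2)
(-7572 + 41726)*(24100 + M(82 + 62)) = (-7572 + 41726)*(24100 + (19 - (82 + 62) - 2*(82 + 62)**2)) = 34154*(24100 + (19 - 1*144 - 2*144**2)) = 34154*(24100 + (19 - 144 - 2*20736)) = 34154*(24100 + (19 - 144 - 41472)) = 34154*(24100 - 41597) = 34154*(-17497) = -597592538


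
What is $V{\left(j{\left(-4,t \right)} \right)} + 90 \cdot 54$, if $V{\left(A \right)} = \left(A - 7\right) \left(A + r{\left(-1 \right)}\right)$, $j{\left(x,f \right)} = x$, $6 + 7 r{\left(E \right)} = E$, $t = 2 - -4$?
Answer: $4915$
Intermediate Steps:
$t = 6$ ($t = 2 + 4 = 6$)
$r{\left(E \right)} = - \frac{6}{7} + \frac{E}{7}$
$V{\left(A \right)} = \left(-1 + A\right) \left(-7 + A\right)$ ($V{\left(A \right)} = \left(A - 7\right) \left(A + \left(- \frac{6}{7} + \frac{1}{7} \left(-1\right)\right)\right) = \left(-7 + A\right) \left(A - 1\right) = \left(-7 + A\right) \left(-1 + A\right) = \left(-1 + A\right) \left(-7 + A\right)$)
$V{\left(j{\left(-4,t \right)} \right)} + 90 \cdot 54 = \left(7 + \left(-4\right)^{2} - -32\right) + 90 \cdot 54 = \left(7 + 16 + 32\right) + 4860 = 55 + 4860 = 4915$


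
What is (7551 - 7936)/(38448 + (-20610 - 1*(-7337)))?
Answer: -77/5035 ≈ -0.015293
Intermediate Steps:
(7551 - 7936)/(38448 + (-20610 - 1*(-7337))) = -385/(38448 + (-20610 + 7337)) = -385/(38448 - 13273) = -385/25175 = -385*1/25175 = -77/5035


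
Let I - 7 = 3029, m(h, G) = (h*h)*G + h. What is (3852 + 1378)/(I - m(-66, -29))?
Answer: 2615/64713 ≈ 0.040409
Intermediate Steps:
m(h, G) = h + G*h**2 (m(h, G) = h**2*G + h = G*h**2 + h = h + G*h**2)
I = 3036 (I = 7 + 3029 = 3036)
(3852 + 1378)/(I - m(-66, -29)) = (3852 + 1378)/(3036 - (-66)*(1 - 29*(-66))) = 5230/(3036 - (-66)*(1 + 1914)) = 5230/(3036 - (-66)*1915) = 5230/(3036 - 1*(-126390)) = 5230/(3036 + 126390) = 5230/129426 = 5230*(1/129426) = 2615/64713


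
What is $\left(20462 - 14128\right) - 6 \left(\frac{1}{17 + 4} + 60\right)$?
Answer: $\frac{41816}{7} \approx 5973.7$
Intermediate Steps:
$\left(20462 - 14128\right) - 6 \left(\frac{1}{17 + 4} + 60\right) = 6334 - 6 \left(\frac{1}{21} + 60\right) = 6334 - \frac{2522}{7} = \frac{41816}{7}$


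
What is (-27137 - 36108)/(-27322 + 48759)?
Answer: -4865/1649 ≈ -2.9503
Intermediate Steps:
(-27137 - 36108)/(-27322 + 48759) = -63245/21437 = -63245*1/21437 = -4865/1649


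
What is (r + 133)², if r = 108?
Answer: 58081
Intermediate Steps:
(r + 133)² = (108 + 133)² = 241² = 58081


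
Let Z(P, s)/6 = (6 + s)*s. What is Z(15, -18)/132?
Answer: 108/11 ≈ 9.8182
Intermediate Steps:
Z(P, s) = 6*s*(6 + s) (Z(P, s) = 6*((6 + s)*s) = 6*(s*(6 + s)) = 6*s*(6 + s))
Z(15, -18)/132 = (6*(-18)*(6 - 18))/132 = (6*(-18)*(-12))*(1/132) = 1296*(1/132) = 108/11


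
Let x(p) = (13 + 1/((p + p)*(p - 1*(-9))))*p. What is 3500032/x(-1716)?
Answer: -11949109248/76159513 ≈ -156.90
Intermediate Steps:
x(p) = p*(13 + 1/(2*p*(9 + p))) (x(p) = (13 + 1/(((2*p))*(p + 9)))*p = (13 + (1/(2*p))/(9 + p))*p = (13 + 1/(2*p*(9 + p)))*p = p*(13 + 1/(2*p*(9 + p))))
3500032/x(-1716) = 3500032/(((1 + 26*(-1716)² + 234*(-1716))/(2*(9 - 1716)))) = 3500032/(((½)*(1 + 26*2944656 - 401544)/(-1707))) = 3500032/(((½)*(-1/1707)*(1 + 76561056 - 401544))) = 3500032/(((½)*(-1/1707)*76159513)) = 3500032/(-76159513/3414) = 3500032*(-3414/76159513) = -11949109248/76159513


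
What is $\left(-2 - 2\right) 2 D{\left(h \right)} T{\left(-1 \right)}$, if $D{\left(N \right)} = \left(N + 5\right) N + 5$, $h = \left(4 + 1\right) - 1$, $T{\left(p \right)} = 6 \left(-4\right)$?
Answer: $7872$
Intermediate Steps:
$T{\left(p \right)} = -24$
$h = 4$ ($h = 5 - 1 = 4$)
$D{\left(N \right)} = 5 + N \left(5 + N\right)$ ($D{\left(N \right)} = \left(5 + N\right) N + 5 = N \left(5 + N\right) + 5 = 5 + N \left(5 + N\right)$)
$\left(-2 - 2\right) 2 D{\left(h \right)} T{\left(-1 \right)} = \left(-2 - 2\right) 2 \left(5 + 4^{2} + 5 \cdot 4\right) \left(-24\right) = \left(-4\right) 2 \left(5 + 16 + 20\right) \left(-24\right) = \left(-8\right) 41 \left(-24\right) = \left(-328\right) \left(-24\right) = 7872$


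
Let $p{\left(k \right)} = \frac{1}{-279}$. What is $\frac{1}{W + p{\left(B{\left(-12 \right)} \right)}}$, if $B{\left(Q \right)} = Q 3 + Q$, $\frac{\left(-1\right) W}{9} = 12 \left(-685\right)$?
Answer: $\frac{279}{20640419} \approx 1.3517 \cdot 10^{-5}$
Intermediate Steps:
$W = 73980$ ($W = - 9 \cdot 12 \left(-685\right) = \left(-9\right) \left(-8220\right) = 73980$)
$B{\left(Q \right)} = 4 Q$ ($B{\left(Q \right)} = 3 Q + Q = 4 Q$)
$p{\left(k \right)} = - \frac{1}{279}$
$\frac{1}{W + p{\left(B{\left(-12 \right)} \right)}} = \frac{1}{73980 - \frac{1}{279}} = \frac{1}{\frac{20640419}{279}} = \frac{279}{20640419}$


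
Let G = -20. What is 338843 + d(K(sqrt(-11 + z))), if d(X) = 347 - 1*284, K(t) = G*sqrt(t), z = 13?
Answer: 338906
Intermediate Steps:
K(t) = -20*sqrt(t)
d(X) = 63 (d(X) = 347 - 284 = 63)
338843 + d(K(sqrt(-11 + z))) = 338843 + 63 = 338906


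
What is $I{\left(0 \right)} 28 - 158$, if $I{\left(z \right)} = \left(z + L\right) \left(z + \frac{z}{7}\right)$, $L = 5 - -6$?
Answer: $-158$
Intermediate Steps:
$L = 11$ ($L = 5 + 6 = 11$)
$I{\left(z \right)} = \frac{8 z \left(11 + z\right)}{7}$ ($I{\left(z \right)} = \left(z + 11\right) \left(z + \frac{z}{7}\right) = \left(11 + z\right) \left(z + z \frac{1}{7}\right) = \left(11 + z\right) \left(z + \frac{z}{7}\right) = \left(11 + z\right) \frac{8 z}{7} = \frac{8 z \left(11 + z\right)}{7}$)
$I{\left(0 \right)} 28 - 158 = \frac{8}{7} \cdot 0 \left(11 + 0\right) 28 - 158 = \frac{8}{7} \cdot 0 \cdot 11 \cdot 28 - 158 = 0 \cdot 28 - 158 = 0 - 158 = -158$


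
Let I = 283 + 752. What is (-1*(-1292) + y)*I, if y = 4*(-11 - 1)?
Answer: 1287540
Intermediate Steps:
I = 1035
y = -48 (y = 4*(-12) = -48)
(-1*(-1292) + y)*I = (-1*(-1292) - 48)*1035 = (1292 - 48)*1035 = 1244*1035 = 1287540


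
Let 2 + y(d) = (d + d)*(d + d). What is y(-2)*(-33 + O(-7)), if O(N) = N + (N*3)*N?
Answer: 1498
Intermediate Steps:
O(N) = N + 3*N**2 (O(N) = N + (3*N)*N = N + 3*N**2)
y(d) = -2 + 4*d**2 (y(d) = -2 + (d + d)*(d + d) = -2 + (2*d)*(2*d) = -2 + 4*d**2)
y(-2)*(-33 + O(-7)) = (-2 + 4*(-2)**2)*(-33 - 7*(1 + 3*(-7))) = (-2 + 4*4)*(-33 - 7*(1 - 21)) = (-2 + 16)*(-33 - 7*(-20)) = 14*(-33 + 140) = 14*107 = 1498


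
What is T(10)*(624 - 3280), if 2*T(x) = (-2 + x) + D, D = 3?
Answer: -14608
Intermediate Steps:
T(x) = 1/2 + x/2 (T(x) = ((-2 + x) + 3)/2 = (1 + x)/2 = 1/2 + x/2)
T(10)*(624 - 3280) = (1/2 + (1/2)*10)*(624 - 3280) = (1/2 + 5)*(-2656) = (11/2)*(-2656) = -14608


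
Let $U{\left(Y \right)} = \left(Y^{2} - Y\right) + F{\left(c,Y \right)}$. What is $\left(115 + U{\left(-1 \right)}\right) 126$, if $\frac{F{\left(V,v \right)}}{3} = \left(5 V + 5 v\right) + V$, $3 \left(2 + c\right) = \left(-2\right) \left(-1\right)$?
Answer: $9828$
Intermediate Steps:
$c = - \frac{4}{3}$ ($c = -2 + \frac{\left(-2\right) \left(-1\right)}{3} = -2 + \frac{1}{3} \cdot 2 = -2 + \frac{2}{3} = - \frac{4}{3} \approx -1.3333$)
$F{\left(V,v \right)} = 15 v + 18 V$ ($F{\left(V,v \right)} = 3 \left(\left(5 V + 5 v\right) + V\right) = 3 \left(5 v + 6 V\right) = 15 v + 18 V$)
$U{\left(Y \right)} = -24 + Y^{2} + 14 Y$ ($U{\left(Y \right)} = \left(Y^{2} - Y\right) + \left(15 Y + 18 \left(- \frac{4}{3}\right)\right) = \left(Y^{2} - Y\right) + \left(15 Y - 24\right) = \left(Y^{2} - Y\right) + \left(-24 + 15 Y\right) = -24 + Y^{2} + 14 Y$)
$\left(115 + U{\left(-1 \right)}\right) 126 = \left(115 + \left(-24 + \left(-1\right)^{2} + 14 \left(-1\right)\right)\right) 126 = \left(115 - 37\right) 126 = 78 \cdot 126 = 9828$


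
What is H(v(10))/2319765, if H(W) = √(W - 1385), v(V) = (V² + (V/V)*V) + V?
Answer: I*√1265/2319765 ≈ 1.5332e-5*I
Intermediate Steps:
v(V) = V² + 2*V (v(V) = (V² + 1*V) + V = (V² + V) + V = (V + V²) + V = V² + 2*V)
H(W) = √(-1385 + W)
H(v(10))/2319765 = √(-1385 + 10*(2 + 10))/2319765 = √(-1385 + 10*12)*(1/2319765) = √(-1385 + 120)*(1/2319765) = √(-1265)*(1/2319765) = (I*√1265)*(1/2319765) = I*√1265/2319765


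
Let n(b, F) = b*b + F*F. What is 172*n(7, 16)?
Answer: 52460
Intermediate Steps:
n(b, F) = F² + b² (n(b, F) = b² + F² = F² + b²)
172*n(7, 16) = 172*(16² + 7²) = 172*(256 + 49) = 172*305 = 52460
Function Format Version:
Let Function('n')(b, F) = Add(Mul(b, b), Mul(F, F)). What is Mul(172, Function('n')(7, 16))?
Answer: 52460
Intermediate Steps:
Function('n')(b, F) = Add(Pow(F, 2), Pow(b, 2)) (Function('n')(b, F) = Add(Pow(b, 2), Pow(F, 2)) = Add(Pow(F, 2), Pow(b, 2)))
Mul(172, Function('n')(7, 16)) = Mul(172, Add(Pow(16, 2), Pow(7, 2))) = Mul(172, Add(256, 49)) = Mul(172, 305) = 52460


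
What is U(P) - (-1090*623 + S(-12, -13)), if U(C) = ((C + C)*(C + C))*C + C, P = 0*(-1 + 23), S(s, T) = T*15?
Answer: 679265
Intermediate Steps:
S(s, T) = 15*T
P = 0 (P = 0*22 = 0)
U(C) = C + 4*C³ (U(C) = ((2*C)*(2*C))*C + C = (4*C²)*C + C = 4*C³ + C = C + 4*C³)
U(P) - (-1090*623 + S(-12, -13)) = (0 + 4*0³) - (-1090*623 + 15*(-13)) = (0 + 4*0) - (-679070 - 195) = (0 + 0) - 1*(-679265) = 0 + 679265 = 679265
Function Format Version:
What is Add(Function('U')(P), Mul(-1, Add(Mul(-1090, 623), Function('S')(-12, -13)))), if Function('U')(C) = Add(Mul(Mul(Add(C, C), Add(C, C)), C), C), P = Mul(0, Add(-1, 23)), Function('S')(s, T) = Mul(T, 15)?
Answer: 679265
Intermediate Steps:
Function('S')(s, T) = Mul(15, T)
P = 0 (P = Mul(0, 22) = 0)
Function('U')(C) = Add(C, Mul(4, Pow(C, 3))) (Function('U')(C) = Add(Mul(Mul(Mul(2, C), Mul(2, C)), C), C) = Add(Mul(Mul(4, Pow(C, 2)), C), C) = Add(Mul(4, Pow(C, 3)), C) = Add(C, Mul(4, Pow(C, 3))))
Add(Function('U')(P), Mul(-1, Add(Mul(-1090, 623), Function('S')(-12, -13)))) = Add(Add(0, Mul(4, Pow(0, 3))), Mul(-1, Add(Mul(-1090, 623), Mul(15, -13)))) = Add(Add(0, Mul(4, 0)), Mul(-1, Add(-679070, -195))) = Add(Add(0, 0), Mul(-1, -679265)) = Add(0, 679265) = 679265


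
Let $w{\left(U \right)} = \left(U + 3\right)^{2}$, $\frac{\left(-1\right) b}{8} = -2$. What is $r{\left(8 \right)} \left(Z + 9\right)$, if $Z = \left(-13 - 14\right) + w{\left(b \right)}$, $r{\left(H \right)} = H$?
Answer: $2744$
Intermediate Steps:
$b = 16$ ($b = \left(-8\right) \left(-2\right) = 16$)
$w{\left(U \right)} = \left(3 + U\right)^{2}$
$Z = 334$ ($Z = \left(-13 - 14\right) + \left(3 + 16\right)^{2} = -27 + 19^{2} = -27 + 361 = 334$)
$r{\left(8 \right)} \left(Z + 9\right) = 8 \left(334 + 9\right) = 8 \cdot 343 = 2744$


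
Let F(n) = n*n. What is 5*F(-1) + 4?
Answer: 9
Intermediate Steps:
F(n) = n²
5*F(-1) + 4 = 5*(-1)² + 4 = 5*1 + 4 = 5 + 4 = 9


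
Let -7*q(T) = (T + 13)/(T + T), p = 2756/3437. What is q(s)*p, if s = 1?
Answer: -2756/3437 ≈ -0.80186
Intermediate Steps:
p = 2756/3437 (p = 2756*(1/3437) = 2756/3437 ≈ 0.80186)
q(T) = -(13 + T)/(14*T) (q(T) = -(T + 13)/(7*(T + T)) = -(13 + T)/(7*(2*T)) = -(13 + T)*1/(2*T)/7 = -(13 + T)/(14*T))
q(s)*p = ((1/14)*(-13 - 1*1)/1)*(2756/3437) = ((1/14)*1*(-13 - 1))*(2756/3437) = ((1/14)*1*(-14))*(2756/3437) = -1*2756/3437 = -2756/3437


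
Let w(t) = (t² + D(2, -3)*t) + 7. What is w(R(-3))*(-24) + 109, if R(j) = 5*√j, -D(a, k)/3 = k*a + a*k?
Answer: 1741 - 4320*I*√3 ≈ 1741.0 - 7482.5*I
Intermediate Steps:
D(a, k) = -6*a*k (D(a, k) = -3*(k*a + a*k) = -3*(a*k + a*k) = -6*a*k)
w(t) = 7 + t² + 36*t (w(t) = (t² + (-6*2*(-3))*t) + 7 = (t² + 36*t) + 7 = 7 + t² + 36*t)
w(R(-3))*(-24) + 109 = (7 + (5*√(-3))² + 36*(5*√(-3)))*(-24) + 109 = (7 + (5*(I*√3))² + 36*(5*(I*√3)))*(-24) + 109 = (7 + (5*I*√3)² + 36*(5*I*√3))*(-24) + 109 = (7 - 75 + 180*I*√3)*(-24) + 109 = (-68 + 180*I*√3)*(-24) + 109 = (1632 - 4320*I*√3) + 109 = 1741 - 4320*I*√3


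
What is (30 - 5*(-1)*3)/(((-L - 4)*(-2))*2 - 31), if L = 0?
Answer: -3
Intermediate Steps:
(30 - 5*(-1)*3)/(((-L - 4)*(-2))*2 - 31) = (30 - 5*(-1)*3)/(((-1*0 - 4)*(-2))*2 - 31) = (30 + 5*3)/(((0 - 4)*(-2))*2 - 31) = (30 + 15)/(-4*(-2)*2 - 31) = 45/(8*2 - 31) = 45/(16 - 31) = 45/(-15) = -1/15*45 = -3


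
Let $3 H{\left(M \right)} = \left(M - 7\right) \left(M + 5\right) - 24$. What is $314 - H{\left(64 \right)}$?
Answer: $-989$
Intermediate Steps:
$H{\left(M \right)} = -8 + \frac{\left(-7 + M\right) \left(5 + M\right)}{3}$ ($H{\left(M \right)} = \frac{\left(M - 7\right) \left(M + 5\right) - 24}{3} = \frac{\left(-7 + M\right) \left(5 + M\right) - 24}{3} = \frac{-24 + \left(-7 + M\right) \left(5 + M\right)}{3} = -8 + \frac{\left(-7 + M\right) \left(5 + M\right)}{3}$)
$314 - H{\left(64 \right)} = 314 - \left(- \frac{59}{3} - \frac{128}{3} + \frac{64^{2}}{3}\right) = 314 - \left(- \frac{59}{3} - \frac{128}{3} + \frac{1}{3} \cdot 4096\right) = 314 - \left(- \frac{59}{3} - \frac{128}{3} + \frac{4096}{3}\right) = 314 - 1303 = -989$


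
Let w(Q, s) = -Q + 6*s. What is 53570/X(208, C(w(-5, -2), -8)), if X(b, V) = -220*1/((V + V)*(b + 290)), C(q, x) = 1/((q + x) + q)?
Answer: 121263/11 ≈ 11024.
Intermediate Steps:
C(q, x) = 1/(x + 2*q)
X(b, V) = -110/(V*(290 + b)) (X(b, V) = -220*1/(2*V*(290 + b)) = -110/(V*(290 + b)))
53570/X(208, C(w(-5, -2), -8)) = 53570/((-110/((1/(-8 + 2*(-1*(-5) + 6*(-2))))*(290 + 208)))) = 53570/((-110/(1/(-8 + 2*(5 - 12))*498))) = 53570/((-110*1/498/1/(-8 + 2*(-7)))) = 53570/((-110*1/498/1/(-8 - 14))) = 53570/((-110*1/498/1/(-22))) = 53570/((-110*1/498/(-1/22))) = 53570/((-110*(-22)*1/498)) = 53570/(1210/249) = 53570*(249/1210) = 121263/11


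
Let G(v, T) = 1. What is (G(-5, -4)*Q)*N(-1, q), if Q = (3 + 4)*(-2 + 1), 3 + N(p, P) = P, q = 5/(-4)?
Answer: 119/4 ≈ 29.750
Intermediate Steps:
q = -5/4 (q = 5*(-¼) = -5/4 ≈ -1.2500)
N(p, P) = -3 + P
Q = -7 (Q = 7*(-1) = -7)
(G(-5, -4)*Q)*N(-1, q) = (1*(-7))*(-3 - 5/4) = -7*(-17/4) = 119/4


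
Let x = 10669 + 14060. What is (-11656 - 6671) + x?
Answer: 6402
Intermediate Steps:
x = 24729
(-11656 - 6671) + x = (-11656 - 6671) + 24729 = -18327 + 24729 = 6402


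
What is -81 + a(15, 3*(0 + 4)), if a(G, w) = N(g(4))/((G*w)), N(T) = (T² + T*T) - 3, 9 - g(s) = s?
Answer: -14533/180 ≈ -80.739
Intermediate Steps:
g(s) = 9 - s
N(T) = -3 + 2*T² (N(T) = (T² + T²) - 3 = 2*T² - 3 = -3 + 2*T²)
a(G, w) = 47/(G*w) (a(G, w) = (-3 + 2*(9 - 1*4)²)/((G*w)) = (-3 + 2*(9 - 4)²)*(1/(G*w)) = (-3 + 2*5²)*(1/(G*w)) = (-3 + 2*25)*(1/(G*w)) = (-3 + 50)*(1/(G*w)) = 47*(1/(G*w)) = 47/(G*w))
-81 + a(15, 3*(0 + 4)) = -81 + 47/(15*(3*(0 + 4))) = -81 + 47*(1/15)/(3*4) = -81 + 47*(1/15)/12 = -81 + 47*(1/15)*(1/12) = -81 + 47/180 = -14533/180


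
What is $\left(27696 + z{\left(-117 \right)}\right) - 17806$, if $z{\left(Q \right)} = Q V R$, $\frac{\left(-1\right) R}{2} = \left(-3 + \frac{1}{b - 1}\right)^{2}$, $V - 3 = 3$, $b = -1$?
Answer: $27089$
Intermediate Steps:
$V = 6$ ($V = 3 + 3 = 6$)
$R = - \frac{49}{2}$ ($R = - 2 \left(-3 + \frac{1}{-1 - 1}\right)^{2} = - 2 \left(-3 + \frac{1}{-2}\right)^{2} = - 2 \left(-3 - \frac{1}{2}\right)^{2} = - 2 \left(- \frac{7}{2}\right)^{2} = \left(-2\right) \frac{49}{4} = - \frac{49}{2} \approx -24.5$)
$z{\left(Q \right)} = - 147 Q$ ($z{\left(Q \right)} = Q 6 \left(- \frac{49}{2}\right) = 6 Q \left(- \frac{49}{2}\right) = - 147 Q$)
$\left(27696 + z{\left(-117 \right)}\right) - 17806 = \left(27696 - -17199\right) - 17806 = \left(27696 + 17199\right) - 17806 = 44895 - 17806 = 27089$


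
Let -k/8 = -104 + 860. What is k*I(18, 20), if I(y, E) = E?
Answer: -120960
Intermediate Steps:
k = -6048 (k = -8*(-104 + 860) = -8*756 = -6048)
k*I(18, 20) = -6048*20 = -120960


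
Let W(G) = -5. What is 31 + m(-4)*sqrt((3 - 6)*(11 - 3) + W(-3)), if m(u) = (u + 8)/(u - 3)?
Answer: 31 - 4*I*sqrt(29)/7 ≈ 31.0 - 3.0772*I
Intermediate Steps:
m(u) = (8 + u)/(-3 + u)
31 + m(-4)*sqrt((3 - 6)*(11 - 3) + W(-3)) = 31 + ((8 - 4)/(-3 - 4))*sqrt((3 - 6)*(11 - 3) - 5) = 31 + (4/(-7))*sqrt(-3*8 - 5) = 31 + (-1/7*4)*sqrt(-24 - 5) = 31 - 4*I*sqrt(29)/7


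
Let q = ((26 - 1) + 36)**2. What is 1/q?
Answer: 1/3721 ≈ 0.00026874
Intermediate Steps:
q = 3721 (q = (25 + 36)**2 = 61**2 = 3721)
1/q = 1/3721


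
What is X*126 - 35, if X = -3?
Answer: -413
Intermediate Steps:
X*126 - 35 = -3*126 - 35 = -378 - 35 = -413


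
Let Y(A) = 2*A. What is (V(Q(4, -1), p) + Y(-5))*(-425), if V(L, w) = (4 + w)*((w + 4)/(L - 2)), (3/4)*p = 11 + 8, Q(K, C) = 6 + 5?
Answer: -2946950/81 ≈ -36382.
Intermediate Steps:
Q(K, C) = 11
p = 76/3 (p = 4*(11 + 8)/3 = (4/3)*19 = 76/3 ≈ 25.333)
V(L, w) = (4 + w)²/(-2 + L) (V(L, w) = (4 + w)*((4 + w)/(-2 + L)) = (4 + w)²/(-2 + L))
(V(Q(4, -1), p) + Y(-5))*(-425) = ((4 + 76/3)²/(-2 + 11) + 2*(-5))*(-425) = ((88/3)²/9 - 10)*(-425) = ((⅑)*(7744/9) - 10)*(-425) = (7744/81 - 10)*(-425) = (6934/81)*(-425) = -2946950/81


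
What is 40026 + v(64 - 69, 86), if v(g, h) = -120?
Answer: 39906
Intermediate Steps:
40026 + v(64 - 69, 86) = 40026 - 120 = 39906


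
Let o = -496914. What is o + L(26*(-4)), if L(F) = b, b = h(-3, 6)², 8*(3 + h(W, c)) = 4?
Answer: -1987631/4 ≈ -4.9691e+5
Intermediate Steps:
h(W, c) = -5/2 (h(W, c) = -3 + (⅛)*4 = -3 + ½ = -5/2)
b = 25/4 (b = (-5/2)² = 25/4 ≈ 6.2500)
L(F) = 25/4
o + L(26*(-4)) = -496914 + 25/4 = -1987631/4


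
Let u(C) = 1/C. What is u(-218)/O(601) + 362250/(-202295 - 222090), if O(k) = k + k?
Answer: -18984593077/22240829572 ≈ -0.85359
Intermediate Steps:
O(k) = 2*k
u(-218)/O(601) + 362250/(-202295 - 222090) = 1/((-218)*((2*601))) + 362250/(-202295 - 222090) = -1/218/1202 + 362250/(-424385) = -1/218*1/1202 + 362250*(-1/424385) = -1/262036 - 72450/84877 = -18984593077/22240829572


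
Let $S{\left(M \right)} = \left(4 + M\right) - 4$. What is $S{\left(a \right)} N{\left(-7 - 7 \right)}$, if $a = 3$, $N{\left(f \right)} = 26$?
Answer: $78$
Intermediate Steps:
$S{\left(M \right)} = M$
$S{\left(a \right)} N{\left(-7 - 7 \right)} = 3 \cdot 26 = 78$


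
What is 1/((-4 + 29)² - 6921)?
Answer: -1/6296 ≈ -0.00015883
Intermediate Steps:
1/((-4 + 29)² - 6921) = 1/(25² - 6921) = 1/(625 - 6921) = 1/(-6296) = -1/6296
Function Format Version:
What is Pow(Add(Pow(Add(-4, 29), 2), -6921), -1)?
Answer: Rational(-1, 6296) ≈ -0.00015883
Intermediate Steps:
Pow(Add(Pow(Add(-4, 29), 2), -6921), -1) = Pow(Add(Pow(25, 2), -6921), -1) = Pow(Add(625, -6921), -1) = Pow(-6296, -1) = Rational(-1, 6296)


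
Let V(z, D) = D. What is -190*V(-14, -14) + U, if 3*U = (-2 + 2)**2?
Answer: 2660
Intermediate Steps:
U = 0 (U = (-2 + 2)**2/3 = (1/3)*0**2 = (1/3)*0 = 0)
-190*V(-14, -14) + U = -190*(-14) + 0 = 2660 + 0 = 2660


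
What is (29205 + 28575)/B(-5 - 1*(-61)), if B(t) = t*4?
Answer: 14445/56 ≈ 257.95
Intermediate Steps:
B(t) = 4*t
(29205 + 28575)/B(-5 - 1*(-61)) = (29205 + 28575)/((4*(-5 - 1*(-61)))) = 57780/((4*(-5 + 61))) = 57780/((4*56)) = 57780/224 = 57780*(1/224) = 14445/56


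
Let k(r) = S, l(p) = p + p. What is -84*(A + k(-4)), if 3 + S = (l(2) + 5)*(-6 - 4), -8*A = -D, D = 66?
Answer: 7119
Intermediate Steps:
A = 33/4 (A = -(-1)*66/8 = -⅛*(-66) = 33/4 ≈ 8.2500)
l(p) = 2*p
S = -93 (S = -3 + (2*2 + 5)*(-6 - 4) = -3 + (4 + 5)*(-10) = -3 + 9*(-10) = -3 - 90 = -93)
k(r) = -93
-84*(A + k(-4)) = -84*(33/4 - 93) = -84*(-339/4) = 7119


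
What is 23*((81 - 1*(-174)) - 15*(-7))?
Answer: 8280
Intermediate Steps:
23*((81 - 1*(-174)) - 15*(-7)) = 23*((81 + 174) + 105) = 23*(255 + 105) = 23*360 = 8280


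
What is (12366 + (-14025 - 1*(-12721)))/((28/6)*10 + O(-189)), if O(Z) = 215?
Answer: 33186/785 ≈ 42.275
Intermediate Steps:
(12366 + (-14025 - 1*(-12721)))/((28/6)*10 + O(-189)) = (12366 + (-14025 - 1*(-12721)))/((28/6)*10 + 215) = (12366 + (-14025 + 12721))/(((1/6)*28)*10 + 215) = (12366 - 1304)/((14/3)*10 + 215) = 11062/(140/3 + 215) = 11062/(785/3) = 11062*(3/785) = 33186/785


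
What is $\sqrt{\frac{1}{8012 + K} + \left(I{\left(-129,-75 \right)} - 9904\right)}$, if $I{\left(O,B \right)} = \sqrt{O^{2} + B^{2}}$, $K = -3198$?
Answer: $\frac{\sqrt{-229521193970 + 69523788 \sqrt{2474}}}{4814} \approx 98.766 i$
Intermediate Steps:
$I{\left(O,B \right)} = \sqrt{B^{2} + O^{2}}$
$\sqrt{\frac{1}{8012 + K} + \left(I{\left(-129,-75 \right)} - 9904\right)} = \sqrt{\frac{1}{8012 - 3198} + \left(\sqrt{\left(-75\right)^{2} + \left(-129\right)^{2}} - 9904\right)} = \sqrt{\frac{1}{4814} - \left(9904 - \sqrt{5625 + 16641}\right)} = \sqrt{\frac{1}{4814} - \left(9904 - \sqrt{22266}\right)} = \sqrt{\frac{1}{4814} - \left(9904 - 3 \sqrt{2474}\right)} = \sqrt{- \frac{47677855}{4814} + 3 \sqrt{2474}}$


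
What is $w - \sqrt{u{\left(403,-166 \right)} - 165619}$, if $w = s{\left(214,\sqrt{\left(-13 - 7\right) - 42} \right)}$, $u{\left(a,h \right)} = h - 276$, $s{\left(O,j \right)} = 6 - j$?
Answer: $6 - i \sqrt{62} - 7 i \sqrt{3389} \approx 6.0 - 415.38 i$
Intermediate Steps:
$u{\left(a,h \right)} = -276 + h$
$w = 6 - i \sqrt{62}$ ($w = 6 - \sqrt{\left(-13 - 7\right) - 42} = 6 - \sqrt{-20 - 42} = 6 - \sqrt{-62} = 6 - i \sqrt{62} \approx 6.0 - 7.874 i$)
$w - \sqrt{u{\left(403,-166 \right)} - 165619} = \left(6 - i \sqrt{62}\right) - \sqrt{\left(-276 - 166\right) - 165619} = \left(6 - i \sqrt{62}\right) - \sqrt{-442 - 165619} = \left(6 - i \sqrt{62}\right) - \sqrt{-166061} = \left(6 - i \sqrt{62}\right) - 7 i \sqrt{3389} = 6 - i \sqrt{62} - 7 i \sqrt{3389}$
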